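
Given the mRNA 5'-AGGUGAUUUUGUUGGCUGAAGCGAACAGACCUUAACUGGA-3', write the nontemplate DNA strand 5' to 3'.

The coding DNA strand has the same 5'→3' sequence as the mRNA with U replaced by T.

5'-AGGTGATTTTGTTGGCTGAAGCGAACAGACCTTAACTGGA-3'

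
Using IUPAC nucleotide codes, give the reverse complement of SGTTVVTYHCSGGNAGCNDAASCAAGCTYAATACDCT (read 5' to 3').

Standard pairs A↔T, G↔C; ambiguity codes pair Y↔R, S↔S, D↔H, V↔B, N↔N. Complement (SCAABBARDGSCCNTCGNHTTSGTTCGARTTATGHGA), then reverse for 5'→3'.

5'-AGHGTATTRAGCTTGSTTHNGCTNCCSGDRABBAACS-3'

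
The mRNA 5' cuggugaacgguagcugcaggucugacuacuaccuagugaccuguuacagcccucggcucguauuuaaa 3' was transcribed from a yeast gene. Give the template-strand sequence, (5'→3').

5'-TTTAAATACGAGCCGAGGGCTGTAACAGGTCACTAGGTAGTAGTCAGACCTGCAGCTACCGTTCACCAG-3'

Replace U with T to get the coding DNA strand: CTGGTGAACGGTAGCTGCAGGTCTGACTACTACCTAGTGACCTGTTACAGCCCTCGGCTCGTATTTAAA. The template strand is its reverse complement (complement GACCACTTGCCATCGACGTCCAGACTGATGATGGATCACTGGACAATGTCGGGAGCCGAGCATAAATTT, then reverse).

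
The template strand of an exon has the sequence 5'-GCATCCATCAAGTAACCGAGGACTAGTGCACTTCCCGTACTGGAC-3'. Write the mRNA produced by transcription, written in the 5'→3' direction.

5'-GUCCAGUACGGGAAGUGCACUAGUCCUCGGUUACUUGAUGGAUGC-3'

The mRNA has the sequence of the coding strand (reverse complement of the template) with T→U. Reverse complement of GCATCCATCAAGTAACCGAGGACTAGTGCACTTCCCGTACTGGAC is GTCCAGTACGGGAAGTGCACTAGTCCTCGGTTACTTGATGGATGC; then T→U.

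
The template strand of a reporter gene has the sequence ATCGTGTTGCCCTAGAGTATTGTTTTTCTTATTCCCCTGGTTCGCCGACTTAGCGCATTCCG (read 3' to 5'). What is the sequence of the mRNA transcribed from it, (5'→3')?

Reading the template 3'→5' as shown, RNA polymerase pairs each base (A→U, T→A, G↔C) to build mRNA 5'→3' directly.

5'-UAGCACAACGGGAUCUCAUAACAAAAAGAAUAAGGGGACCAAGCGGCUGAAUCGCGUAAGGC-3'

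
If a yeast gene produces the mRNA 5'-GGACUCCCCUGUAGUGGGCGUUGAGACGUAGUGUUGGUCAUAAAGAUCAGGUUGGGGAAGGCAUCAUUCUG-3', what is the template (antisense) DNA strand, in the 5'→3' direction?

Replace U with T to get the coding DNA strand: GGACTCCCCTGTAGTGGGCGTTGAGACGTAGTGTTGGTCATAAAGATCAGGTTGGGGAAGGCATCATTCTG. The template strand is its reverse complement (complement CCTGAGGGGACATCACCCGCAACTCTGCATCACAACCAGTATTTCTAGTCCAACCCCTTCCGTAGTAAGAC, then reverse).

5′-CAGAATGATGCCTTCCCCAACCTGATCTTTATGACCAACACTACGTCTCAACGCCCACTACAGGGGAGTCC-3′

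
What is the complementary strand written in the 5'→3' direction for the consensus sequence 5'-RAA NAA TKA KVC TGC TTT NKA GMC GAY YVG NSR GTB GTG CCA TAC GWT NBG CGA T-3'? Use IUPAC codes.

Standard pairs A↔T, G↔C; ambiguity codes pair R↔Y, M↔K, W↔W, S↔S, B↔V, N↔N. Complement (YTTNTTAMTMBGACGAAANMTCKGCTRRBCNSYCAVCACGGTATGCWANVCGCTA), then reverse for 5'→3'.

5'-ATCGCVNAWCGTATGGCACVACYSNCBRRTCGKCTMNAAAGCAGBMTMATTNTTY-3'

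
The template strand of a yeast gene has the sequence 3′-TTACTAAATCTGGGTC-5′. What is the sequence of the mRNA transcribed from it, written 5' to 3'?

5'-AAUGAUUUAGACCCAG-3'

Reading the template 3'→5' as shown, RNA polymerase pairs each base (A→U, T→A, G↔C) to build mRNA 5'→3' directly.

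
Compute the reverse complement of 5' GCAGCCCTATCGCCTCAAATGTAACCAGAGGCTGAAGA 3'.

Reading the sequence 3'→5' and pairing each base (A↔T, G↔C) gives the reverse complement directly.

5'-TCTTCAGCCTCTGGTTACATTTGAGGCGATAGGGCTGC-3'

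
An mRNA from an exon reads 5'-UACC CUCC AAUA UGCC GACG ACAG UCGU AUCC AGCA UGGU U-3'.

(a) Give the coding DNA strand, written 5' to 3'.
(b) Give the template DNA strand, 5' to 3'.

(a) The coding strand matches the mRNA with U→T.
(b) The template strand is the reverse complement of the coding strand.

(a) 5'-TACCCTCCAATATGCCGACGACAGTCGTATCCAGCATGGTT-3'
(b) 5'-AACCATGCTGGATACGACTGTCGTCGGCATATTGGAGGGTA-3'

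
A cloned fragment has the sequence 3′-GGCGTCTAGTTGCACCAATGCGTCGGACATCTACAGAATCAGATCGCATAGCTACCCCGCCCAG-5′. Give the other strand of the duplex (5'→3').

5'-CCGCAGATCAACGTGGTTACGCAGCCTGTAGATGTCTTAGTCTAGCGTATCGATGGGGCGGGTC-3'

The strand is given 3'→5', so its complement runs 5'→3' in the same left-to-right order: pair each base A↔T, G↔C.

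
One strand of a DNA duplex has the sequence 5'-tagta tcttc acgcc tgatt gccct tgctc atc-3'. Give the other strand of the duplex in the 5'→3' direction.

The complement of TAGTATCTTCACGCCTGATTGCCCTTGCTCATC is ATCATAGAAGTGCGGACTAACGGGAACGAGTAG (A↔T, G↔C). DNA strands are antiparallel, so the complementary strand runs 3'→5'; reversing gives the 5'→3' form.

5′-GATGAGCAAGGGCAATCAGGCGTGAAGATACTA-3′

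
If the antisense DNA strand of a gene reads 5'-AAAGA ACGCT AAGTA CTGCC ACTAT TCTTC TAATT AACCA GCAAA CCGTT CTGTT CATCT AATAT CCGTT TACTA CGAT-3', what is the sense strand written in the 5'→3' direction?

5'-ATCGTAGTAAACGGATATTAGATGAACAGAACGGTTTGCTGGTTAATTAGAAGAATAGTGGCAGTACTTAGCGTTCTTT-3'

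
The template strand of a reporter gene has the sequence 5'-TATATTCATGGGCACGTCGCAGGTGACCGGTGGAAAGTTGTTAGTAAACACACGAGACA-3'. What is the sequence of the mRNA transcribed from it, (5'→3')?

RNA polymerase reads the template 3'→5' and synthesizes mRNA 5'→3' by base-pairing (A→U, T→A, G↔C). The complement of the template is ATATAAGTACCCGTGCAGCGTCCACTGGCCACCTTTCAACAATCATTTGTGTGCTCTGT; antiparallel, so 5'→3' the coding strand is TGTCTCGTGTGTTTACTAACAACTTTCCACCGGTCACCTGCGACGTGCCCATGAATATA. Replace T with U for the mRNA.

5'-UGUCUCGUGUGUUUACUAACAACUUUCCACCGGUCACCUGCGACGUGCCCAUGAAUAUA-3'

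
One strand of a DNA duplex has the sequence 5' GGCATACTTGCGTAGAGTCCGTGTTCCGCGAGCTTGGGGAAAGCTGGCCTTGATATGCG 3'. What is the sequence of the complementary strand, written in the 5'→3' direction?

Pairing A↔T and G↔C gives CCGTATGAACGCATCTCAGGCACAAGGCGCTCGAACCCCTTTCGACCGGAACTATACGC, running 3'→5'. Reverse for the 5'→3' convention.

5'-CGCATATCAAGGCCAGCTTTCCCCAAGCTCGCGGAACACGGACTCTACGCAAGTATGCC-3'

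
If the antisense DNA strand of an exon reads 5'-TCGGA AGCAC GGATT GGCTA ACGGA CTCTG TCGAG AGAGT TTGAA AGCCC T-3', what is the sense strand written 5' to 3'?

The coding strand is complementary and antiparallel to the template: take the complement (A↔T, G↔C) and reverse.

5′-AGGGCTTTCAAACTCTCTCGACAGAGTCCGTTAGCCAATCCGTGCTTCCGA-3′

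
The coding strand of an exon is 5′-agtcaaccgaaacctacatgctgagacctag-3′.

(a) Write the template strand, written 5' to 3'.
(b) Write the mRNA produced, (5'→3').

(a) 5'-CTAGGTCTCAGCATGTAGGTTTCGGTTGACT-3'
(b) 5'-AGUCAACCGAAACCUACAUGCUGAGACCUAG-3'

(a) The template strand is the reverse complement of the coding strand: complement TCAGTTGGCTTTGGATGTACGACTCTGGATC, then reverse.
(b) mRNA matches the coding strand with T→U.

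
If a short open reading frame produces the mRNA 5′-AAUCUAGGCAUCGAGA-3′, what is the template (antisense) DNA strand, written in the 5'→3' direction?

Replace U with T to get the coding DNA strand: AATCTAGGCATCGAGA. The template strand is its reverse complement (complement TTAGATCCGTAGCTCT, then reverse).

5′-TCTCGATGCCTAGATT-3′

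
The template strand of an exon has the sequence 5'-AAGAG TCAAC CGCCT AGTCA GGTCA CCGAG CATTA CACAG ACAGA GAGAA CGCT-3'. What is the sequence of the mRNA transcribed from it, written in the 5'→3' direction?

5'-AGCGUUCUCUCUGUCUGUGUAAUGCUCGGUGACCUGACUAGGCGGUUGACUCUU-3'

RNA polymerase reads the template 3'→5' and synthesizes mRNA 5'→3' by base-pairing (A→U, T→A, G↔C). The complement of the template is TTCTCAGTTGGCGGATCAGTCCAGTGGCTCGTAATGTGTCTGTCTCTCTTGCGA; antiparallel, so 5'→3' the coding strand is AGCGTTCTCTCTGTCTGTGTAATGCTCGGTGACCTGACTAGGCGGTTGACTCTT. Replace T with U for the mRNA.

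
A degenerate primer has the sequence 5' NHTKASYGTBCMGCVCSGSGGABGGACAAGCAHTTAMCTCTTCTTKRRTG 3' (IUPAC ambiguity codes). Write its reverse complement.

Standard pairs A↔T, G↔C; ambiguity codes pair R↔Y, M↔K, S↔S, B↔V, H↔D, N↔N. Complement (NDAMTSRCAVGKCGBGSCSCCTVCCTGTTCGTDAATKGAGAAGAAMYYAC), then reverse for 5'→3'.

5'-CAYYMAAGAAGAGKTAADTGCTTGTCCVTCCSCSGBGCKGVACRSTMADN-3'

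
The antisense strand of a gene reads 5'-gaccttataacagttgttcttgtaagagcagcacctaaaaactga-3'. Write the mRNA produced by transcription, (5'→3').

5'-UCAGUUUUUAGGUGCUGCUCUUACAAGAACAACUGUUAUAAGGUC-3'

The mRNA has the sequence of the coding strand (reverse complement of the template) with T→U. Reverse complement of GACCTTATAACAGTTGTTCTTGTAAGAGCAGCACCTAAAAACTGA is TCAGTTTTTAGGTGCTGCTCTTACAAGAACAACTGTTATAAGGTC; then T→U.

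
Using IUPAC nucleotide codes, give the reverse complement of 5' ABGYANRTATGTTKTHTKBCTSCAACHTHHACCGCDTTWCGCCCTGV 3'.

5'-BCAGGGCGWAAHGCGGTDDADGTTGSAGVMADAMAACATAYNTRCVT-3'

Standard pairs A↔T, G↔C; ambiguity codes pair R↔Y, K↔M, W↔W, S↔S, B↔V, D↔H, N↔N. Complement (TVCRTNYATACAAMADAMVGASGTTGDADDTGGCGHAAWGCGGGACB), then reverse for 5'→3'.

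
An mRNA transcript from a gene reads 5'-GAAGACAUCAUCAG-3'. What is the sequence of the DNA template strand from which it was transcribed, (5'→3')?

5'-CTGATGATGTCTTC-3'

Replace U with T to get the coding DNA strand: GAAGACATCATCAG. The template strand is its reverse complement (complement CTTCTGTAGTAGTC, then reverse).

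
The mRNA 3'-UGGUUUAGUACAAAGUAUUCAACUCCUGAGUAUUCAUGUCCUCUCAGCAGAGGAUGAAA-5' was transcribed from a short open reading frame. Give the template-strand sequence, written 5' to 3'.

5'-ACCAAATCATGTTTCATAAGTTGAGGACTCATAAGTACAGGAGAGTCGTCTCCTACTTT-3'

Written 5'→3' the mRNA is AAAGUAGGAGACGACUCUCCUGUACUUAUGAGUCCUCAACUUAUGAAACAUGAUUUGGU, so the coding DNA strand is AAAGTAGGAGACGACTCTCCTGTACTTATGAGTCCTCAACTTATGAAACATGATTTGGT. The template is its reverse complement.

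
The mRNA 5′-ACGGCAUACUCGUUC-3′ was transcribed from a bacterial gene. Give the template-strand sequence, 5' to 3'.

5'-GAACGAGTATGCCGT-3'

Replace U with T to get the coding DNA strand: ACGGCATACTCGTTC. The template strand is its reverse complement (complement TGCCGTATGAGCAAG, then reverse).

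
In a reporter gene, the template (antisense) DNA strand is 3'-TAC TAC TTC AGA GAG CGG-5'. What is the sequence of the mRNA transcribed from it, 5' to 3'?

Reading the template 3'→5' as shown, RNA polymerase pairs each base (A→U, T→A, G↔C) to build mRNA 5'→3' directly.

5'-AUGAUGAAGUCUCUCGCC-3'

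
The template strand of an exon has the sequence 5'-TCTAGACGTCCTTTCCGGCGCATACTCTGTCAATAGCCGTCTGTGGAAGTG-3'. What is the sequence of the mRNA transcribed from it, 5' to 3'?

RNA polymerase reads the template 3'→5' and synthesizes mRNA 5'→3' by base-pairing (A→U, T→A, G↔C). The complement of the template is AGATCTGCAGGAAAGGCCGCGTATGAGACAGTTATCGGCAGACACCTTCAC; antiparallel, so 5'→3' the coding strand is CACTTCCACAGACGGCTATTGACAGAGTATGCGCCGGAAAGGACGTCTAGA. Replace T with U for the mRNA.

5′-CACUUCCACAGACGGCUAUUGACAGAGUAUGCGCCGGAAAGGACGUCUAGA-3′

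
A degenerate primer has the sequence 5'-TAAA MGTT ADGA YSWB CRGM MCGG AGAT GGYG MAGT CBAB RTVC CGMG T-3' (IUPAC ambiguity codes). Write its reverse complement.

Standard pairs A↔T, G↔C; ambiguity codes pair R↔Y, M↔K, W↔W, S↔S, B↔V, D↔H. Complement (ATTTKCAATHCTRSWVGYCKKGCCTCTACCRCKTCAGVTVYABGGCKCA), then reverse for 5'→3'.

5'-ACKCGGBAYVTVGACTKCRCCATCTCCGKKCYGVWSRTCHTAACKTTTA-3'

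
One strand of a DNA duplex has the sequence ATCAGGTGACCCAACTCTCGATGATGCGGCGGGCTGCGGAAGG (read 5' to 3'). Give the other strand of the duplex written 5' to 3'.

Pairing A↔T and G↔C gives TAGTCCACTGGGTTGAGAGCTACTACGCCGCCCGACGCCTTCC, running 3'→5'. Reverse for the 5'→3' convention.

5′-CCTTCCGCAGCCCGCCGCATCATCGAGAGTTGGGTCACCTGAT-3′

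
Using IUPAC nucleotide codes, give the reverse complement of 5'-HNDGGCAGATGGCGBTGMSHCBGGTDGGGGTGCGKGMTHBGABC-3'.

Standard pairs A↔T, G↔C; ambiguity codes pair M↔K, S↔S, B↔V, D↔H, N↔N. Complement (DNHCCGTCTACCGCVACKSDGVCCAHCCCCACGCMCKADVCTVG), then reverse for 5'→3'.

5'-GVTCVDAKCMCGCACCCCHACCVGDSKCAVCGCCATCTGCCHND-3'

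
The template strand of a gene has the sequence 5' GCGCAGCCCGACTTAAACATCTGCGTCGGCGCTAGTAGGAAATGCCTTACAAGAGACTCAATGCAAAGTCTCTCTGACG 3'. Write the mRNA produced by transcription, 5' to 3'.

5'-CGUCAGAGAGACUUUGCAUUGAGUCUCUUGUAAGGCAUUUCCUACUAGCGCCGACGCAGAUGUUUAAGUCGGGCUGCGC-3'

RNA polymerase reads the template 3'→5' and synthesizes mRNA 5'→3' by base-pairing (A→U, T→A, G↔C). The complement of the template is CGCGTCGGGCTGAATTTGTAGACGCAGCCGCGATCATCCTTTACGGAATGTTCTCTGAGTTACGTTTCAGAGAGACTGC; antiparallel, so 5'→3' the coding strand is CGTCAGAGAGACTTTGCATTGAGTCTCTTGTAAGGCATTTCCTACTAGCGCCGACGCAGATGTTTAAGTCGGGCTGCGC. Replace T with U for the mRNA.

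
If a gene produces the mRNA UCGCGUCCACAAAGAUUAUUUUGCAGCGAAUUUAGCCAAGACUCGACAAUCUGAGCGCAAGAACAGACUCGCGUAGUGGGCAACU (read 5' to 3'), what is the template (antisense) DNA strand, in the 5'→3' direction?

5'-AGTTGCCCACTACGCGAGTCTGTTCTTGCGCTCAGATTGTCGAGTCTTGGCTAAATTCGCTGCAAAATAATCTTTGTGGACGCGA-3'

Replace U with T to get the coding DNA strand: TCGCGTCCACAAAGATTATTTTGCAGCGAATTTAGCCAAGACTCGACAATCTGAGCGCAAGAACAGACTCGCGTAGTGGGCAACT. The template strand is its reverse complement (complement AGCGCAGGTGTTTCTAATAAAACGTCGCTTAAATCGGTTCTGAGCTGTTAGACTCGCGTTCTTGTCTGAGCGCATCACCCGTTGA, then reverse).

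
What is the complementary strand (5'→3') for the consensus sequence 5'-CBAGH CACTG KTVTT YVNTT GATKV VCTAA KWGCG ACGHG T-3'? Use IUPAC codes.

5'-ACDCGTCGCWMTTAGBBMATCAANBRAABAMCAGTGDCTVG-3'

Standard pairs A↔T, G↔C; ambiguity codes pair Y↔R, K↔M, W↔W, B↔V, H↔D, N↔N. Complement (GVTCDGTGACMABAARBNAACTAMBBGATTMWCGCTGCDCA), then reverse for 5'→3'.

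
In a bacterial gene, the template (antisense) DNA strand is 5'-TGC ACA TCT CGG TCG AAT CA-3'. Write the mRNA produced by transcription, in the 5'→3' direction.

5'-UGAUUCGACCGAGAUGUGCA-3'

The mRNA has the sequence of the coding strand (reverse complement of the template) with T→U. Reverse complement of TGCACATCTCGGTCGAATCA is TGATTCGACCGAGATGTGCA; then T→U.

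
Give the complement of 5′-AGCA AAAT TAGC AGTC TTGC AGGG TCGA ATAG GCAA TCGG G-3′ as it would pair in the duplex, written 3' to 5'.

3'-TCGTTTTAATCGTCAGAACGTCCCAGCTTATCCGTTAGCCC-5'

Base-pairing A↔T, G↔C gives the complement. The complementary strand is antiparallel, so paired with a 5'→3' strand it runs 3'→5'.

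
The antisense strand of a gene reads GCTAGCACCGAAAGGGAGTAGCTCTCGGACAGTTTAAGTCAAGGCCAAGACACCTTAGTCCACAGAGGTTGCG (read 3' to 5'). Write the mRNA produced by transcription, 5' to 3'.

5'-CGAUCGUGGCUUUCCCUCAUCGAGAGCCUGUCAAAUUCAGUUCCGGUUCUGUGGAAUCAGGUGUCUCCAACGC-3'

Reading the template 3'→5' as shown, RNA polymerase pairs each base (A→U, T→A, G↔C) to build mRNA 5'→3' directly.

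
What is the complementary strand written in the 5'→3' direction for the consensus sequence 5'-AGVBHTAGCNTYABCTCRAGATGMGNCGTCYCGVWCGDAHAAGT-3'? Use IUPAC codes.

Standard pairs A↔T, G↔C; ambiguity codes pair R↔Y, M↔K, W↔W, B↔V, D↔H, N↔N. Complement (TCBVDATCGNARTVGAGYTCTACKCNGCAGRGCBWGCHTDTTCA), then reverse for 5'→3'.

5′-ACTTDTHCGWBCGRGACGNCKCATCTYGAGVTRANGCTADVBCT-3′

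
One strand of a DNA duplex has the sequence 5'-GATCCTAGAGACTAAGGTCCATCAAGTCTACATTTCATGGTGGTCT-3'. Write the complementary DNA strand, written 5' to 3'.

5'-AGACCACCATGAAATGTAGACTTGATGGACCTTAGTCTCTAGGATC-3'

The complement of GATCCTAGAGACTAAGGTCCATCAAGTCTACATTTCATGGTGGTCT is CTAGGATCTCTGATTCCAGGTAGTTCAGATGTAAAGTACCACCAGA (A↔T, G↔C). DNA strands are antiparallel, so the complementary strand runs 3'→5'; reversing gives the 5'→3' form.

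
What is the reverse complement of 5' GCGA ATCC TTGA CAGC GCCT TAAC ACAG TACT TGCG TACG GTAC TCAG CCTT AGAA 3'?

5'-TTCTAAGGCTGAGTACCGTACGCAAGTACTGTGTTAAGGCGCTGTCAAGGATTCGC-3'

Complement each base (A↔T, G↔C): CGCTTAGGAACTGTCGCGGAATTGTGTCATGAACGCATGCCATGAGTCGGAATCTT. Then reverse.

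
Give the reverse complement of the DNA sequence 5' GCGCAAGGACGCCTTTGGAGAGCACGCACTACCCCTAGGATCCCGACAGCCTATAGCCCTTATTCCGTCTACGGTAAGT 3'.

Complement each base (A↔T, G↔C): CGCGTTCCTGCGGAAACCTCTCGTGCGTGATGGGGATCCTAGGGCTGTCGGATATCGGGAATAAGGCAGATGCCATTCA. Then reverse.

5'-ACTTACCGTAGACGGAATAAGGGCTATAGGCTGTCGGGATCCTAGGGGTAGTGCGTGCTCTCCAAAGGCGTCCTTGCGC-3'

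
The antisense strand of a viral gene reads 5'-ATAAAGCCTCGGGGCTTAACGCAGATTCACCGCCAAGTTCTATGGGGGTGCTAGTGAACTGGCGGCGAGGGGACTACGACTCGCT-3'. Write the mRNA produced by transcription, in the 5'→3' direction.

The mRNA has the sequence of the coding strand (reverse complement of the template) with T→U. Reverse complement of ATAAAGCCTCGGGGCTTAACGCAGATTCACCGCCAAGTTCTATGGGGGTGCTAGTGAACTGGCGGCGAGGGGACTACGACTCGCT is AGCGAGTCGTAGTCCCCTCGCCGCCAGTTCACTAGCACCCCCATAGAACTTGGCGGTGAATCTGCGTTAAGCCCCGAGGCTTTAT; then T→U.

5'-AGCGAGUCGUAGUCCCCUCGCCGCCAGUUCACUAGCACCCCCAUAGAACUUGGCGGUGAAUCUGCGUUAAGCCCCGAGGCUUUAU-3'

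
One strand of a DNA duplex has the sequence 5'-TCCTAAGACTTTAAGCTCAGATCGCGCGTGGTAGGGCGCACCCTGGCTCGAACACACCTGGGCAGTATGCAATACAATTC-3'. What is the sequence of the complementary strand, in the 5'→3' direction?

5′-GAATTGTATTGCATACTGCCCAGGTGTGTTCGAGCCAGGGTGCGCCCTACCACGCGCGATCTGAGCTTAAAGTCTTAGGA-3′

Pairing A↔T and G↔C gives AGGATTCTGAAATTCGAGTCTAGCGCGCACCATCCCGCGTGGGACCGAGCTTGTGTGGACCCGTCATACGTTATGTTAAG, running 3'→5'. Reverse for the 5'→3' convention.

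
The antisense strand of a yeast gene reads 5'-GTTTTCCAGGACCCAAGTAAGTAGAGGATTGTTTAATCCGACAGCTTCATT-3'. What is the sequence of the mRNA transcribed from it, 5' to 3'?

5'-AAUGAAGCUGUCGGAUUAAACAAUCCUCUACUUACUUGGGUCCUGGAAAAC-3'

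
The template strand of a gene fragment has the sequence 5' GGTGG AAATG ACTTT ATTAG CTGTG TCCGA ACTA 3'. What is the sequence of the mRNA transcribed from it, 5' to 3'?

5'-UAGUUCGGACACAGCUAAUAAAGUCAUUUCCACC-3'

The mRNA has the sequence of the coding strand (reverse complement of the template) with T→U. Reverse complement of GGTGGAAATGACTTTATTAGCTGTGTCCGAACTA is TAGTTCGGACACAGCTAATAAAGTCATTTCCACC; then T→U.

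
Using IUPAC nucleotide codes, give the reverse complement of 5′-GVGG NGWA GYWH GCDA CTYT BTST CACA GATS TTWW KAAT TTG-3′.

Standard pairs A↔T, G↔C; ambiguity codes pair Y↔R, K↔M, W↔W, S↔S, B↔V, D↔H, N↔N. Complement (CBCCNCWTCRWDCGHTGARAVASAGTGTCTASAAWWMTTAAAC), then reverse for 5'→3'.

5'-CAAATTMWWAASATCTGTGASAVARAGTHGCDWRCTWCNCCBC-3'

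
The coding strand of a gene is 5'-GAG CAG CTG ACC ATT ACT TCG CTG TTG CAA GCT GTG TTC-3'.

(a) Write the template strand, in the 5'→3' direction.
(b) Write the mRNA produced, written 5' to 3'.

(a) 5'-GAACACAGCTTGCAACAGCGAAGTAATGGTCAGCTGCTC-3'
(b) 5'-GAGCAGCUGACCAUUACUUCGCUGUUGCAAGCUGUGUUC-3'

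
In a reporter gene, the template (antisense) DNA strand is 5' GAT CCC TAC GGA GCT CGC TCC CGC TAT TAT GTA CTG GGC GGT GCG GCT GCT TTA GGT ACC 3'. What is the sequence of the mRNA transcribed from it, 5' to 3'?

5'-GGUACCUAAAGCAGCCGCACCGCCCAGUACAUAAUAGCGGGAGCGAGCUCCGUAGGGAUC-3'

RNA polymerase reads the template 3'→5' and synthesizes mRNA 5'→3' by base-pairing (A→U, T→A, G↔C). The complement of the template is CTAGGGATGCCTCGAGCGAGGGCGATAATACATGACCCGCCACGCCGACGAAATCCATGG; antiparallel, so 5'→3' the coding strand is GGTACCTAAAGCAGCCGCACCGCCCAGTACATAATAGCGGGAGCGAGCTCCGTAGGGATC. Replace T with U for the mRNA.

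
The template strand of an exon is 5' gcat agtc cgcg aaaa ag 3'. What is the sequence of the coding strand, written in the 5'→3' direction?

5'-CTTTTTCGCGGACTATGC-3'

The coding strand is complementary and antiparallel to the template: take the complement (A↔T, G↔C) and reverse.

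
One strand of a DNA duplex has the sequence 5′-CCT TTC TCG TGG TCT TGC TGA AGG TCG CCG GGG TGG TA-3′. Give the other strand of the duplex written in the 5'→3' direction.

5'-TACCACCCCGGCGACCTTCAGCAAGACCACGAGAAAGG-3'

The complement of CCTTTCTCGTGGTCTTGCTGAAGGTCGCCGGGGTGGTA is GGAAAGAGCACCAGAACGACTTCCAGCGGCCCCACCAT (A↔T, G↔C). DNA strands are antiparallel, so the complementary strand runs 3'→5'; reversing gives the 5'→3' form.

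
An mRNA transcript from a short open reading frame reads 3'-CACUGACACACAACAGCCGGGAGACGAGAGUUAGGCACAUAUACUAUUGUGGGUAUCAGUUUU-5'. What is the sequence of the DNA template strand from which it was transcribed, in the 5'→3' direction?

Written 5'→3' the mRNA is UUUUGACUAUGGGUGUUAUCAUAUACACGGAUUGAGAGCAGAGGGCCGACAACACACAGUCAC, so the coding DNA strand is TTTTGACTATGGGTGTTATCATATACACGGATTGAGAGCAGAGGGCCGACAACACACAGTCAC. The template is its reverse complement.

5'-GTGACTGTGTGTTGTCGGCCCTCTGCTCTCAATCCGTGTATATGATAACACCCATAGTCAAAA-3'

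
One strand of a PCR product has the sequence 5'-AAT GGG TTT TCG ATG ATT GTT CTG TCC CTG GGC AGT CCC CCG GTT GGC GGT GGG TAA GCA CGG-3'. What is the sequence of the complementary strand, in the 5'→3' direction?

The complement of AATGGGTTTTCGATGATTGTTCTGTCCCTGGGCAGTCCCCCGGTTGGCGGTGGGTAAGCACGG is TTACCCAAAAGCTACTAACAAGACAGGGACCCGTCAGGGGGCCAACCGCCACCCATTCGTGCC (A↔T, G↔C). DNA strands are antiparallel, so the complementary strand runs 3'→5'; reversing gives the 5'→3' form.

5'-CCGTGCTTACCCACCGCCAACCGGGGGACTGCCCAGGGACAGAACAATCATCGAAAACCCATT-3'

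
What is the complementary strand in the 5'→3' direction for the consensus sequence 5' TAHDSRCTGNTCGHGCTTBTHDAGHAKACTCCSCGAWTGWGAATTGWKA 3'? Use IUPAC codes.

Standard pairs A↔T, G↔C; ambiguity codes pair R↔Y, K↔M, W↔W, S↔S, B↔V, D↔H, N↔N. Complement (ATDHSYGACNAGCDCGAAVADHTCDTMTGAGGSGCTWACWCTTAACWMT), then reverse for 5'→3'.

5'-TMWCAATTCWCAWTCGSGGAGTMTDCTHDAVAAGCDCGANCAGYSHDTA-3'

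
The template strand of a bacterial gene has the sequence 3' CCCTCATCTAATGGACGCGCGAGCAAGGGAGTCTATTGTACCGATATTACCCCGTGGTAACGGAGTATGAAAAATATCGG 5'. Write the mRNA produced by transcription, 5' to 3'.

Reading the template 3'→5' as shown, RNA polymerase pairs each base (A→U, T→A, G↔C) to build mRNA 5'→3' directly.

5′-GGGAGUAGAUUACCUGCGCGCUCGUUCCCUCAGAUAACAUGGCUAUAAUGGGGCACCAUUGCCUCAUACUUUUUAUAGCC-3′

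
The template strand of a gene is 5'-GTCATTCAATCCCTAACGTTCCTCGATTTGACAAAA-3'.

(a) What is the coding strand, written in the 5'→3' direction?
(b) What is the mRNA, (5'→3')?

(a) 5'-TTTTGTCAAATCGAGGAACGTTAGGGATTGAATGAC-3'
(b) 5′-UUUUGUCAAAUCGAGGAACGUUAGGGAUUGAAUGAC-3′

(a) The coding strand is the reverse complement of the template: complement CAGTAAGTTAGGGATTGCAAGGAGCTAAACTGTTTT, then reverse.
(b) mRNA has the coding-strand sequence with T→U.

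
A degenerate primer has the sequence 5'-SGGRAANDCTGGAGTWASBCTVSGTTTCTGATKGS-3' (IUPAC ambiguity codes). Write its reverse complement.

5'-SCMATCAGAAACSBAGVSTWACTCCAGHNTTYCCS-3'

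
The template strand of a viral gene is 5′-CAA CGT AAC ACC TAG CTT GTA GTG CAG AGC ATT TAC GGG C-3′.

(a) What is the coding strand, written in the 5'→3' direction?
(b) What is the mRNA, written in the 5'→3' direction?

(a) 5'-GCCCGTAAATGCTCTGCACTACAAGCTAGGTGTTACGTTG-3'
(b) 5'-GCCCGUAAAUGCUCUGCACUACAAGCUAGGUGUUACGUUG-3'

(a) The coding strand is the reverse complement of the template: complement GTTGCATTGTGGATCGAACATCACGTCTCGTAAATGCCCG, then reverse.
(b) mRNA has the coding-strand sequence with T→U.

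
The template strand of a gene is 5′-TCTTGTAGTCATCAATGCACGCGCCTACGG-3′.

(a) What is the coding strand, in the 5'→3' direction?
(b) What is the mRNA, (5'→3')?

(a) 5′-CCGTAGGCGCGTGCATTGATGACTACAAGA-3′
(b) 5′-CCGUAGGCGCGUGCAUUGAUGACUACAAGA-3′

(a) The coding strand is the reverse complement of the template: complement AGAACATCAGTAGTTACGTGCGCGGATGCC, then reverse.
(b) mRNA has the coding-strand sequence with T→U.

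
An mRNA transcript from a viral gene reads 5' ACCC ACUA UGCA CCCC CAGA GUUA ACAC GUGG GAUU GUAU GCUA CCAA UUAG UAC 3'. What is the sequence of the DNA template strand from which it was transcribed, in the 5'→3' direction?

5′-GTACTAATTGGTAGCATACAATCCCACGTGTTAACTCTGGGGGTGCATAGTGGGT-3′

Replace U with T to get the coding DNA strand: ACCCACTATGCACCCCCAGAGTTAACACGTGGGATTGTATGCTACCAATTAGTAC. The template strand is its reverse complement (complement TGGGTGATACGTGGGGGTCTCAATTGTGCACCCTAACATACGATGGTTAATCATG, then reverse).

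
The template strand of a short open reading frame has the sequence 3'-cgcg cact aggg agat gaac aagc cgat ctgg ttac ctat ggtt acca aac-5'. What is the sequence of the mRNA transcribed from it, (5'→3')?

5'-GCGCGUGAUCCCUCUACUUGUUCGGCUAGACCAAUGGAUACCAAUGGUUUG-3'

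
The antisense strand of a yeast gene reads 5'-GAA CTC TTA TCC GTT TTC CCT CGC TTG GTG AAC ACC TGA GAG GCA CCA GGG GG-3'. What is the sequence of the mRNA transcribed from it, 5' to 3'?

5'-CCCCCUGGUGCCUCUCAGGUGUUCACCAAGCGAGGGAAAACGGAUAAGAGUUC-3'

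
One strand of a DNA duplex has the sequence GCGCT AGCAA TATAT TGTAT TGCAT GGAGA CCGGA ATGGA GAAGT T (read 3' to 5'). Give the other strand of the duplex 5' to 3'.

5'-CGCGATCGTTATATAACATAACGTACCTCTGGCCTTACCTCTTCAA-3'

The strand is given 3'→5', so its complement runs 5'→3' in the same left-to-right order: pair each base A↔T, G↔C.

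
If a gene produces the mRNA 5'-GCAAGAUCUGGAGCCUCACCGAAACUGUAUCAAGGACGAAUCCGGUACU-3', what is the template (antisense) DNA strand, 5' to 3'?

Replace U with T to get the coding DNA strand: GCAAGATCTGGAGCCTCACCGAAACTGTATCAAGGACGAATCCGGTACT. The template strand is its reverse complement (complement CGTTCTAGACCTCGGAGTGGCTTTGACATAGTTCCTGCTTAGGCCATGA, then reverse).

5'-AGTACCGGATTCGTCCTTGATACAGTTTCGGTGAGGCTCCAGATCTTGC-3'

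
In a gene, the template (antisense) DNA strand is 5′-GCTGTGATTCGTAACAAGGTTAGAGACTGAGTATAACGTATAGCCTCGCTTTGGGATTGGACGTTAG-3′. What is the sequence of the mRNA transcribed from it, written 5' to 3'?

The mRNA has the sequence of the coding strand (reverse complement of the template) with T→U. Reverse complement of GCTGTGATTCGTAACAAGGTTAGAGACTGAGTATAACGTATAGCCTCGCTTTGGGATTGGACGTTAG is CTAACGTCCAATCCCAAAGCGAGGCTATACGTTATACTCAGTCTCTAACCTTGTTACGAATCACAGC; then T→U.

5'-CUAACGUCCAAUCCCAAAGCGAGGCUAUACGUUAUACUCAGUCUCUAACCUUGUUACGAAUCACAGC-3'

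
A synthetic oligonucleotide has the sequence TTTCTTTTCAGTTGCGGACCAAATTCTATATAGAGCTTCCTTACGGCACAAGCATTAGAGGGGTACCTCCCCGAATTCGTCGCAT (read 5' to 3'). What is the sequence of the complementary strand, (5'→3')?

5'-ATGCGACGAATTCGGGGAGGTACCCCTCTAATGCTTGTGCCGTAAGGAAGCTCTATATAGAATTTGGTCCGCAACTGAAAAGAAA-3'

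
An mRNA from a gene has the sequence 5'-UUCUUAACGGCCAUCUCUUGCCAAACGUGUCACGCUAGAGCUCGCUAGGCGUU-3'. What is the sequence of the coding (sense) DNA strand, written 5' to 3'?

5'-TTCTTAACGGCCATCTCTTGCCAAACGTGTCACGCTAGAGCTCGCTAGGCGTT-3'

The coding DNA strand has the same 5'→3' sequence as the mRNA with U replaced by T.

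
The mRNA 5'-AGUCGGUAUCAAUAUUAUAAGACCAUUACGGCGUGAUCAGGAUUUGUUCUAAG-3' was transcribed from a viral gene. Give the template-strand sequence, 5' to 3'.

5'-CTTAGAACAAATCCTGATCACGCCGTAATGGTCTTATAATATTGATACCGACT-3'

Replace U with T to get the coding DNA strand: AGTCGGTATCAATATTATAAGACCATTACGGCGTGATCAGGATTTGTTCTAAG. The template strand is its reverse complement (complement TCAGCCATAGTTATAATATTCTGGTAATGCCGCACTAGTCCTAAACAAGATTC, then reverse).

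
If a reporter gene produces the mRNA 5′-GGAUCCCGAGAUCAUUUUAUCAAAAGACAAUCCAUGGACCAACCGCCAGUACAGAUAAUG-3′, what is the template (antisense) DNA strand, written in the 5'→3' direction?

5'-CATTATCTGTACTGGCGGTTGGTCCATGGATTGTCTTTTGATAAAATGATCTCGGGATCC-3'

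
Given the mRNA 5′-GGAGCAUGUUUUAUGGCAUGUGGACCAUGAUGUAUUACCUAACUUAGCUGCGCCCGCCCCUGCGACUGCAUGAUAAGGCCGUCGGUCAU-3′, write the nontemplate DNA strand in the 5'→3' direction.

5'-GGAGCATGTTTTATGGCATGTGGACCATGATGTATTACCTAACTTAGCTGCGCCCGCCCCTGCGACTGCATGATAAGGCCGTCGGTCAT-3'

The coding DNA strand has the same 5'→3' sequence as the mRNA with U replaced by T.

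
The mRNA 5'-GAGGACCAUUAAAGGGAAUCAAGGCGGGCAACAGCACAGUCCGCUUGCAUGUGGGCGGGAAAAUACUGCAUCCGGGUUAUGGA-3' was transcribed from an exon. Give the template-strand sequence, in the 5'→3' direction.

5'-TCCATAACCCGGATGCAGTATTTTCCCGCCCACATGCAAGCGGACTGTGCTGTTGCCCGCCTTGATTCCCTTTAATGGTCCTC-3'

Replace U with T to get the coding DNA strand: GAGGACCATTAAAGGGAATCAAGGCGGGCAACAGCACAGTCCGCTTGCATGTGGGCGGGAAAATACTGCATCCGGGTTATGGA. The template strand is its reverse complement (complement CTCCTGGTAATTTCCCTTAGTTCCGCCCGTTGTCGTGTCAGGCGAACGTACACCCGCCCTTTTATGACGTAGGCCCAATACCT, then reverse).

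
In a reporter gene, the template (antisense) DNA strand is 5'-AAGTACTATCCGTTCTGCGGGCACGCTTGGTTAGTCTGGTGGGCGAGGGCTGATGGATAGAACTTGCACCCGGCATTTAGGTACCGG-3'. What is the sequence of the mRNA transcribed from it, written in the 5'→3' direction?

5'-CCGGUACCUAAAUGCCGGGUGCAAGUUCUAUCCAUCAGCCCUCGCCCACCAGACUAACCAAGCGUGCCCGCAGAACGGAUAGUACUU-3'

The mRNA has the sequence of the coding strand (reverse complement of the template) with T→U. Reverse complement of AAGTACTATCCGTTCTGCGGGCACGCTTGGTTAGTCTGGTGGGCGAGGGCTGATGGATAGAACTTGCACCCGGCATTTAGGTACCGG is CCGGTACCTAAATGCCGGGTGCAAGTTCTATCCATCAGCCCTCGCCCACCAGACTAACCAAGCGTGCCCGCAGAACGGATAGTACTT; then T→U.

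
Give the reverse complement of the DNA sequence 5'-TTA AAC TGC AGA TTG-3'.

Reading the sequence 3'→5' and pairing each base (A↔T, G↔C) gives the reverse complement directly.

5′-CAATCTGCAGTTTAA-3′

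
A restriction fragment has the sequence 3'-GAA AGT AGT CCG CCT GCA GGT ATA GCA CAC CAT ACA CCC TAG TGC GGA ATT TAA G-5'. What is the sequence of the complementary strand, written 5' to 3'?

The strand is given 3'→5', so its complement runs 5'→3' in the same left-to-right order: pair each base A↔T, G↔C.

5'-CTTTCATCAGGCGGACGTCCATATCGTGTGGTATGTGGGATCACGCCTTAAATTC-3'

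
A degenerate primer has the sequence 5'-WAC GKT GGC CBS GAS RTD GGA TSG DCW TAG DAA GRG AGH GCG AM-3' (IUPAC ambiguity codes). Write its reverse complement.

5'-KTCGCDCTCYCTTHCTAWGHCSATCCHAYSTCSVGGCCAMCGTW-3'

Standard pairs A↔T, G↔C; ambiguity codes pair R↔Y, M↔K, W↔W, S↔S, B↔V, D↔H. Complement (WTGCMACCGGVSCTSYAHCCTASCHGWATCHTTCYCTCDCGCTK), then reverse for 5'→3'.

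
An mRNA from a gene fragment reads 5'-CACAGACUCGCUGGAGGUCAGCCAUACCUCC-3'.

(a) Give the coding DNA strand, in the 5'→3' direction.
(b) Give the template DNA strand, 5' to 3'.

(a) 5'-CACAGACTCGCTGGAGGTCAGCCATACCTCC-3'
(b) 5'-GGAGGTATGGCTGACCTCCAGCGAGTCTGTG-3'

(a) The coding strand matches the mRNA with U→T.
(b) The template strand is the reverse complement of the coding strand.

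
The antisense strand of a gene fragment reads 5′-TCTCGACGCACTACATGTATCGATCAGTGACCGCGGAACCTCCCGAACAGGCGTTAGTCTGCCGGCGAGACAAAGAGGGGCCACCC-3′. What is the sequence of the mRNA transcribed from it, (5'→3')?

5'-GGGUGGCCCCUCUUUGUCUCGCCGGCAGACUAACGCCUGUUCGGGAGGUUCCGCGGUCACUGAUCGAUACAUGUAGUGCGUCGAGA-3'

RNA polymerase reads the template 3'→5' and synthesizes mRNA 5'→3' by base-pairing (A→U, T→A, G↔C). The complement of the template is AGAGCTGCGTGATGTACATAGCTAGTCACTGGCGCCTTGGAGGGCTTGTCCGCAATCAGACGGCCGCTCTGTTTCTCCCCGGTGGG; antiparallel, so 5'→3' the coding strand is GGGTGGCCCCTCTTTGTCTCGCCGGCAGACTAACGCCTGTTCGGGAGGTTCCGCGGTCACTGATCGATACATGTAGTGCGTCGAGA. Replace T with U for the mRNA.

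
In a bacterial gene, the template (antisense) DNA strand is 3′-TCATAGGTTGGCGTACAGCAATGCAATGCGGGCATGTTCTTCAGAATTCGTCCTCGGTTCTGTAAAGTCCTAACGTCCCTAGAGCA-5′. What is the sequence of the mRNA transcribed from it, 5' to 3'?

5'-AGUAUCCAACCGCAUGUCGUUACGUUACGCCCGUACAAGAAGUCUUAAGCAGGAGCCAAGACAUUUCAGGAUUGCAGGGAUCUCGU-3'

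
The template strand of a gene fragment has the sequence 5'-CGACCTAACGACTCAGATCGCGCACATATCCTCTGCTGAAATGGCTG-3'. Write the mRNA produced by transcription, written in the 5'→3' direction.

5'-CAGCCAUUUCAGCAGAGGAUAUGUGCGCGAUCUGAGUCGUUAGGUCG-3'

The mRNA has the sequence of the coding strand (reverse complement of the template) with T→U. Reverse complement of CGACCTAACGACTCAGATCGCGCACATATCCTCTGCTGAAATGGCTG is CAGCCATTTCAGCAGAGGATATGTGCGCGATCTGAGTCGTTAGGTCG; then T→U.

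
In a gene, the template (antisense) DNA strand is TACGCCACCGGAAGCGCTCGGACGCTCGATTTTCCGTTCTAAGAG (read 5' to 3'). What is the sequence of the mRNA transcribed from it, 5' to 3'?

RNA polymerase reads the template 3'→5' and synthesizes mRNA 5'→3' by base-pairing (A→U, T→A, G↔C). The complement of the template is ATGCGGTGGCCTTCGCGAGCCTGCGAGCTAAAAGGCAAGATTCTC; antiparallel, so 5'→3' the coding strand is CTCTTAGAACGGAAAATCGAGCGTCCGAGCGCTTCCGGTGGCGTA. Replace T with U for the mRNA.

5'-CUCUUAGAACGGAAAAUCGAGCGUCCGAGCGCUUCCGGUGGCGUA-3'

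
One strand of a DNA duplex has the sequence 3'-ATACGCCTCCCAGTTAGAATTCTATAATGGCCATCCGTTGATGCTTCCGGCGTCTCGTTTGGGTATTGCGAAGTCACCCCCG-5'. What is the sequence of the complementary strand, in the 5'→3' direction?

5′-TATGCGGAGGGTCAATCTTAAGATATTACCGGTAGGCAACTACGAAGGCCGCAGAGCAAACCCATAACGCTTCAGTGGGGGC-3′

The strand is given 3'→5', so its complement runs 5'→3' in the same left-to-right order: pair each base A↔T, G↔C.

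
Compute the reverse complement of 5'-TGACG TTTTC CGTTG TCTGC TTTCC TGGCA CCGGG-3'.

5'-CCCGGTGCCAGGAAAGCAGACAACGGAAAACGTCA-3'

Complement each base (A↔T, G↔C): ACTGCAAAAGGCAACAGACGAAAGGACCGTGGCCC. Then reverse.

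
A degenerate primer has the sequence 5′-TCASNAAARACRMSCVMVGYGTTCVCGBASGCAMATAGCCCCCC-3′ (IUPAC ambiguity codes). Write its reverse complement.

5'-GGGGGGCTATKTGCSTVCGBGAACRCBKBGSKYGTYTTTNSTGA-3'

Standard pairs A↔T, G↔C; ambiguity codes pair R↔Y, M↔K, S↔S, B↔V, N↔N. Complement (AGTSNTTTYTGYKSGBKBCRCAAGBGCVTSCGTKTATCGGGGGG), then reverse for 5'→3'.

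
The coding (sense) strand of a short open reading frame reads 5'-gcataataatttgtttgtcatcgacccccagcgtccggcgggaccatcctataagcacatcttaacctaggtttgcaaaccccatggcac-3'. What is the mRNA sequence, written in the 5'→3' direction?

5'-GCAUAAUAAUUUGUUUGUCAUCGACCCCCAGCGUCCGGCGGGACCAUCCUAUAAGCACAUCUUAACCUAGGUUUGCAAACCCCAUGGCAC-3'

mRNA has the coding-strand sequence with U in place of T.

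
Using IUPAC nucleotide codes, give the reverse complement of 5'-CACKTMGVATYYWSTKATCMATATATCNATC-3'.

5'-GATNGATATATKGATMASWRRATBCKAMGTG-3'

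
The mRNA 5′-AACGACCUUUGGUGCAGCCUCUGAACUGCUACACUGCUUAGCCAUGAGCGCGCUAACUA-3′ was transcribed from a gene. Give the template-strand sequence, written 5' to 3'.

Replace U with T to get the coding DNA strand: AACGACCTTTGGTGCAGCCTCTGAACTGCTACACTGCTTAGCCATGAGCGCGCTAACTA. The template strand is its reverse complement (complement TTGCTGGAAACCACGTCGGAGACTTGACGATGTGACGAATCGGTACTCGCGCGATTGAT, then reverse).

5'-TAGTTAGCGCGCTCATGGCTAAGCAGTGTAGCAGTTCAGAGGCTGCACCAAAGGTCGTT-3'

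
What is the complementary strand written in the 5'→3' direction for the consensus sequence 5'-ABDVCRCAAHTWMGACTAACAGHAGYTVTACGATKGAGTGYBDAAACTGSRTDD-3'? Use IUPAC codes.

5'-HHAYSCAGTTTHVRCACTCMATCGTABARCTDCTGTTAGTCKWADTTGYGBHVT-3'

Standard pairs A↔T, G↔C; ambiguity codes pair R↔Y, M↔K, W↔W, S↔S, B↔V, D↔H. Complement (TVHBGYGTTDAWKCTGATTGTCDTCRABATGCTAMCTCACRVHTTTGACSYAHH), then reverse for 5'→3'.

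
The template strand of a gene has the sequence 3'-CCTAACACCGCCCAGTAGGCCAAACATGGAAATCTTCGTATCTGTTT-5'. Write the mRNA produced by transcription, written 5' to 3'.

5'-GGAUUGUGGCGGGUCAUCCGGUUUGUACCUUUAGAAGCAUAGACAAA-3'

Reading the template 3'→5' as shown, RNA polymerase pairs each base (A→U, T→A, G↔C) to build mRNA 5'→3' directly.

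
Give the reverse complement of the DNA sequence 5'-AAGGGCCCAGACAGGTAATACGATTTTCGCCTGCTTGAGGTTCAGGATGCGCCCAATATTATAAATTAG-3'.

5'-CTAATTTATAATATTGGGCGCATCCTGAACCTCAAGCAGGCGAAAATCGTATTACCTGTCTGGGCCCTT-3'

Complement each base (A↔T, G↔C): TTCCCGGGTCTGTCCATTATGCTAAAAGCGGACGAACTCCAAGTCCTACGCGGGTTATAATATTTAATC. Then reverse.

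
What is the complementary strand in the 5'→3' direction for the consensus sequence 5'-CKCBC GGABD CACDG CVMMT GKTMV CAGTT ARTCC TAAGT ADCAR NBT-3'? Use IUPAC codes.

Standard pairs A↔T, G↔C; ambiguity codes pair R↔Y, M↔K, B↔V, D↔H, N↔N. Complement (GMGVGCCTVHGTGHCGBKKACMAKBGTCAATYAGGATTCATHGTYNVA), then reverse for 5'→3'.

5'-AVNYTGHTACTTAGGAYTAACTGBKAMCAKKBGCHGTGHVTCCGVGMG-3'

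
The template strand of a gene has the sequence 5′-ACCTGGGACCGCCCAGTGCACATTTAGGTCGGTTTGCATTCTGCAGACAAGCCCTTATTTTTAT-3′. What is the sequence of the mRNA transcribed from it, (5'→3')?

The mRNA has the sequence of the coding strand (reverse complement of the template) with T→U. Reverse complement of ACCTGGGACCGCCCAGTGCACATTTAGGTCGGTTTGCATTCTGCAGACAAGCCCTTATTTTTAT is ATAAAAATAAGGGCTTGTCTGCAGAATGCAAACCGACCTAAATGTGCACTGGGCGGTCCCAGGT; then T→U.

5′-AUAAAAAUAAGGGCUUGUCUGCAGAAUGCAAACCGACCUAAAUGUGCACUGGGCGGUCCCAGGU-3′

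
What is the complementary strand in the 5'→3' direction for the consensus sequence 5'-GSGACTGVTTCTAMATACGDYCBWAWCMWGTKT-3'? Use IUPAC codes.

5'-AMACWKGWTWVGRHCGTATKTAGAABCAGTCSC-3'

Standard pairs A↔T, G↔C; ambiguity codes pair Y↔R, M↔K, W↔W, S↔S, B↔V, D↔H. Complement (CSCTGACBAAGATKTATGCHRGVWTWGKWCAMA), then reverse for 5'→3'.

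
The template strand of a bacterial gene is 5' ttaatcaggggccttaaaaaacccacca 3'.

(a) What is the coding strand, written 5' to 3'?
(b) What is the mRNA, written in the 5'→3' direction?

(a) The coding strand is the reverse complement of the template: complement AATTAGTCCCCGGAATTTTTTGGGTGGT, then reverse.
(b) mRNA has the coding-strand sequence with T→U.

(a) 5'-TGGTGGGTTTTTTAAGGCCCCTGATTAA-3'
(b) 5'-UGGUGGGUUUUUUAAGGCCCCUGAUUAA-3'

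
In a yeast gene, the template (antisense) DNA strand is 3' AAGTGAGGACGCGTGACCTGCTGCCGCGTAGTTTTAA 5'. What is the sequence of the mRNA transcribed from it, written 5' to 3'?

5′-UUCACUCCUGCGCACUGGACGACGGCGCAUCAAAAUU-3′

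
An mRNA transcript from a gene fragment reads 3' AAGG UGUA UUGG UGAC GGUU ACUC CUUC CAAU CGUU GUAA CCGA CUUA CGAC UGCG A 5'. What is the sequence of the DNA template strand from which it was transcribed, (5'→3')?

Written 5'→3' the mRNA is AGCGUCAGCAUUCAGCCAAUGUUGCUAACCUUCCUCAUUGGCAGUGGUUAUGUGGAA, so the coding DNA strand is AGCGTCAGCATTCAGCCAATGTTGCTAACCTTCCTCATTGGCAGTGGTTATGTGGAA. The template is its reverse complement.

5'-TTCCACATAACCACTGCCAATGAGGAAGGTTAGCAACATTGGCTGAATGCTGACGCT-3'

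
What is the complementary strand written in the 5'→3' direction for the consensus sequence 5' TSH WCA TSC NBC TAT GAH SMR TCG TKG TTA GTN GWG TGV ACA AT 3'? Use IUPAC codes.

5'-ATTGTBCACWCNACTAACMACGAYKSDTCATAGVNGSATGWDSA-3'

Standard pairs A↔T, G↔C; ambiguity codes pair R↔Y, M↔K, W↔W, S↔S, B↔V, H↔D, N↔N. Complement (ASDWGTASGNVGATACTDSKYAGCAMCAATCANCWCACBTGTTA), then reverse for 5'→3'.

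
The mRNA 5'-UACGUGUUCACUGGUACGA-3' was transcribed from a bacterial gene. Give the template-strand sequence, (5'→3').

Replace U with T to get the coding DNA strand: TACGTGTTCACTGGTACGA. The template strand is its reverse complement (complement ATGCACAAGTGACCATGCT, then reverse).

5'-TCGTACCAGTGAACACGTA-3'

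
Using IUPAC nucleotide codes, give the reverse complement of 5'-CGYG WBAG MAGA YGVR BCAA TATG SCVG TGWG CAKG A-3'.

Standard pairs A↔T, G↔C; ambiguity codes pair R↔Y, M↔K, W↔W, S↔S, B↔V. Complement (GCRCWVTCKTCTRCBYVGTTATACSGBCACWCGTMCT), then reverse for 5'→3'.

5'-TCMTGCWCACBGSCATATTGVYBCRTCTKCTVWCRCG-3'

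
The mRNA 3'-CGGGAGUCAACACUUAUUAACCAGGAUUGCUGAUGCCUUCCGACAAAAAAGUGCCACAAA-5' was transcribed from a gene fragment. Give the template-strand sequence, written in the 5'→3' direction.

5'-GCCCTCAGTTGTGAATAATTGGTCCTAACGACTACGGAAGGCTGTTTTTTCACGGTGTTT-3'

Written 5'→3' the mRNA is AAACACCGUGAAAAAACAGCCUUCCGUAGUCGUUAGGACCAAUUAUUCACAACUGAGGGC, so the coding DNA strand is AAACACCGTGAAAAAACAGCCTTCCGTAGTCGTTAGGACCAATTATTCACAACTGAGGGC. The template is its reverse complement.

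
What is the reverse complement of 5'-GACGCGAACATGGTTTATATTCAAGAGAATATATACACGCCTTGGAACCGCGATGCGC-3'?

5′-GCGCATCGCGGTTCCAAGGCGTGTATATATTCTCTTGAATATAAACCATGTTCGCGTC-3′

Reading the sequence 3'→5' and pairing each base (A↔T, G↔C) gives the reverse complement directly.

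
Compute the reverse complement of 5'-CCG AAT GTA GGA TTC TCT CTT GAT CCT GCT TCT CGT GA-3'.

5′-TCACGAGAAGCAGGATCAAGAGAGAATCCTACATTCGG-3′

Reading the sequence 3'→5' and pairing each base (A↔T, G↔C) gives the reverse complement directly.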